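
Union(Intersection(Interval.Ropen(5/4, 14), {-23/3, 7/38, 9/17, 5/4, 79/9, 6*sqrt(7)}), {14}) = {5/4, 79/9, 14}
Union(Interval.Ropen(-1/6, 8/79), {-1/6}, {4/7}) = Union({4/7}, Interval.Ropen(-1/6, 8/79))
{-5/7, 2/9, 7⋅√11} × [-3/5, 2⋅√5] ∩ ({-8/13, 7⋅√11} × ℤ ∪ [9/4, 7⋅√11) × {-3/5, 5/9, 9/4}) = {7⋅√11} × {0, 1, …, 4}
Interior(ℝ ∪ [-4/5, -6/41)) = (-∞, ∞)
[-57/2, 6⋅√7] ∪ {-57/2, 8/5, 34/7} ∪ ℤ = ℤ ∪ [-57/2, 6⋅√7]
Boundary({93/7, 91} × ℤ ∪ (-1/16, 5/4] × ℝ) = ({-1/16, 5/4} × ℝ) ∪ ({93/7, 91} × ℤ)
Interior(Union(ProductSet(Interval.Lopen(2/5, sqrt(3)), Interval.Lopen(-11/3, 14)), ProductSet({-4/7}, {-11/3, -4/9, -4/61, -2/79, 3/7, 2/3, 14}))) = ProductSet(Interval.open(2/5, sqrt(3)), Interval.open(-11/3, 14))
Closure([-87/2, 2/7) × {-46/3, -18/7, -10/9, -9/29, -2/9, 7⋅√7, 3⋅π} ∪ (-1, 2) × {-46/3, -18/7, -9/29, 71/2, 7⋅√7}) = ([-1, 2] × {-46/3, -18/7, -9/29, 71/2, 7⋅√7}) ∪ ([-87/2, 2/7] × {-46/3, -18/7, -10/9, -9/29, -2/9, 7⋅√7, 3⋅π})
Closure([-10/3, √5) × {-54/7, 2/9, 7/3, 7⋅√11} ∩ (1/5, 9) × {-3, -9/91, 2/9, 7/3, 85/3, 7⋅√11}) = [1/5, √5] × {2/9, 7/3, 7⋅√11}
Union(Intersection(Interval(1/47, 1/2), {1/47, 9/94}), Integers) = Union({1/47, 9/94}, Integers)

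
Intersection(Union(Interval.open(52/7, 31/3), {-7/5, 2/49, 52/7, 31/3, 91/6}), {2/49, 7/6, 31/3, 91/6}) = {2/49, 31/3, 91/6}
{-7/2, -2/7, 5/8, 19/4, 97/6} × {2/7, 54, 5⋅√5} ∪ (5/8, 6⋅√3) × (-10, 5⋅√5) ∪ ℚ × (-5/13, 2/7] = (ℚ × (-5/13, 2/7]) ∪ ({-7/2, -2/7, 5/8, 19/4, 97/6} × {2/7, 54, 5⋅√5}) ∪ ((5/8, 6⋅√3) × (-10, 5⋅√5))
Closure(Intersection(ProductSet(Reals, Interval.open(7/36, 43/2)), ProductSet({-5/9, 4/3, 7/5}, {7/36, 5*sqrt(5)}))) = ProductSet({-5/9, 4/3, 7/5}, {5*sqrt(5)})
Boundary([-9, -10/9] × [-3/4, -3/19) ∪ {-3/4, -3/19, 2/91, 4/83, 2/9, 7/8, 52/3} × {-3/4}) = ({-9, -10/9} × [-3/4, -3/19]) ∪ ([-9, -10/9] × {-3/4, -3/19}) ∪ ({-3/4, -3/19, 2/91, 4/83, 2/9, 7/8, 52/3} × {-3/4})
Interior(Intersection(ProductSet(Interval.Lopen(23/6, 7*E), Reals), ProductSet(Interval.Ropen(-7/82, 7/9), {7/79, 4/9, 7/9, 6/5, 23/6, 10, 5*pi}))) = EmptySet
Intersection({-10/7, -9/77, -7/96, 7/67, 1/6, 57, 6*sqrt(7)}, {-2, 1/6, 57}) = {1/6, 57}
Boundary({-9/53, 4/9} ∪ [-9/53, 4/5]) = {-9/53, 4/5}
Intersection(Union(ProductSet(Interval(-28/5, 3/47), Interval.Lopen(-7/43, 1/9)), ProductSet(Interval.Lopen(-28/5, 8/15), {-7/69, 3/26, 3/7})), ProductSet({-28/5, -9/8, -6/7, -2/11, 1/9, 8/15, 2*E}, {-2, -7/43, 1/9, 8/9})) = ProductSet({-28/5, -9/8, -6/7, -2/11}, {1/9})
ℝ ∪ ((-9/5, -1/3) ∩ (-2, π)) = (-∞, ∞)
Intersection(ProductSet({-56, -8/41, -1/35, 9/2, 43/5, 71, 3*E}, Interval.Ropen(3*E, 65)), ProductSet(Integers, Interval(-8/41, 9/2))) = EmptySet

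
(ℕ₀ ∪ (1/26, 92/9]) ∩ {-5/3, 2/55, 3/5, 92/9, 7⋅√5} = {3/5, 92/9}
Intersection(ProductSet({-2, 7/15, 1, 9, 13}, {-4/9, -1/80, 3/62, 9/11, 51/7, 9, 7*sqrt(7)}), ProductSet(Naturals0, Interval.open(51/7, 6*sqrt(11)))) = ProductSet({1, 9, 13}, {9, 7*sqrt(7)})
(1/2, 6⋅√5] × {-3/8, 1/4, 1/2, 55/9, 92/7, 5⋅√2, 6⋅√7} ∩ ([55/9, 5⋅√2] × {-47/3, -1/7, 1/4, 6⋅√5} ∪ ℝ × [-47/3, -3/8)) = [55/9, 5⋅√2] × {1/4}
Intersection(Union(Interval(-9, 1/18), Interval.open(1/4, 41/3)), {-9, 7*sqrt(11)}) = {-9}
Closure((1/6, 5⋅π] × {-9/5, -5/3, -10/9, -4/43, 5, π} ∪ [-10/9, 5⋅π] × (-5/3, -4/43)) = ([-10/9, 5⋅π] × [-5/3, -4/43]) ∪ ([1/6, 5⋅π] × {-9/5, -5/3, -4/43, 5, π}) ∪ ((1/6, 5⋅π] × {-9/5, -5/3, -10/9, -4/43, 5, π})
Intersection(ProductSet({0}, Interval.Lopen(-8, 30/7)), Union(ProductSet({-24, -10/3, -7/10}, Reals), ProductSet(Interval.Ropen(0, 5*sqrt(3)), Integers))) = ProductSet({0}, Range(-7, 5, 1))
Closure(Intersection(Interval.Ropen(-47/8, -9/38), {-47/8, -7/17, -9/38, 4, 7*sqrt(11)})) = {-47/8, -7/17}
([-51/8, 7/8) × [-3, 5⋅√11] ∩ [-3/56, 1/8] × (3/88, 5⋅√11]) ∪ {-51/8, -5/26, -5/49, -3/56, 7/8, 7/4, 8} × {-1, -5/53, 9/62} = ({-51/8, -5/26, -5/49, -3/56, 7/8, 7/4, 8} × {-1, -5/53, 9/62}) ∪ ([-3/56, 1/8] × (3/88, 5⋅√11])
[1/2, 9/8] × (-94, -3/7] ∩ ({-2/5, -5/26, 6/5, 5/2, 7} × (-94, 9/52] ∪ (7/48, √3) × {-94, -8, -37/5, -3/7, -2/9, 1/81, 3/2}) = [1/2, 9/8] × {-8, -37/5, -3/7}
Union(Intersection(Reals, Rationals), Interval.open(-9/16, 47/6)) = Union(Interval(-9/16, 47/6), Rationals)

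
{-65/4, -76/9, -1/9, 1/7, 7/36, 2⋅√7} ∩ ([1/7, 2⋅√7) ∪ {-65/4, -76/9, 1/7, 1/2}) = {-65/4, -76/9, 1/7, 7/36}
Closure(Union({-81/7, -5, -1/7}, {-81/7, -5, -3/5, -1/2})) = {-81/7, -5, -3/5, -1/2, -1/7}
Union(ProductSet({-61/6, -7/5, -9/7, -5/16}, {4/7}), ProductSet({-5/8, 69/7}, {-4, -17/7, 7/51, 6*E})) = Union(ProductSet({-5/8, 69/7}, {-4, -17/7, 7/51, 6*E}), ProductSet({-61/6, -7/5, -9/7, -5/16}, {4/7}))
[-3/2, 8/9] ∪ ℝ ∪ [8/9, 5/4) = (-∞, ∞)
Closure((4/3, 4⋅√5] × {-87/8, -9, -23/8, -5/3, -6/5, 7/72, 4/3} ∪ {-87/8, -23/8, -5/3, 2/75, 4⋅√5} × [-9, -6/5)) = ({-87/8, -23/8, -5/3, 2/75, 4⋅√5} × [-9, -6/5]) ∪ ([4/3, 4⋅√5] × {-87/8, -9, -23/8, -5/3, -6/5, 7/72, 4/3})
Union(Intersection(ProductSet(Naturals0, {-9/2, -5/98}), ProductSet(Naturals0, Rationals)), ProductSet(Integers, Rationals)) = ProductSet(Integers, Rationals)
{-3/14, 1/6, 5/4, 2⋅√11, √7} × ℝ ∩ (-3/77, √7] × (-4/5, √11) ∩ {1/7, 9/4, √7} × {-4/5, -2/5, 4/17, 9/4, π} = {√7} × {-2/5, 4/17, 9/4, π}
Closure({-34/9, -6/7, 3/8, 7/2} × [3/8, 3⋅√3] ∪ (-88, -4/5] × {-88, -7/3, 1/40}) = ([-88, -4/5] × {-88, -7/3, 1/40}) ∪ ({-34/9, -6/7, 3/8, 7/2} × [3/8, 3⋅√3])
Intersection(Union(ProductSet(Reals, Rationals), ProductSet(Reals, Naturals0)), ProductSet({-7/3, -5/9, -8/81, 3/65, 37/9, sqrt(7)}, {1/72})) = ProductSet({-7/3, -5/9, -8/81, 3/65, 37/9, sqrt(7)}, {1/72})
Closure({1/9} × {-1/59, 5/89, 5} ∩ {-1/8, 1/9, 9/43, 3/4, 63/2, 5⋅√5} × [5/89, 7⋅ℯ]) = {1/9} × {5/89, 5}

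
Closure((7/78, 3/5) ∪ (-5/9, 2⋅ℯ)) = [-5/9, 2⋅ℯ]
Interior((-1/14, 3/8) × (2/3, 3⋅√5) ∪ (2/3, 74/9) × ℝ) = ((2/3, 74/9) × ℝ) ∪ ((-1/14, 3/8) × (2/3, 3⋅√5))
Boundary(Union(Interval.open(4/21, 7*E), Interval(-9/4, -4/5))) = {-9/4, -4/5, 4/21, 7*E}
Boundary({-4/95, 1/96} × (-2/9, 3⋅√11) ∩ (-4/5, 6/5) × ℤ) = {-4/95, 1/96} × {0, 1, …, 9}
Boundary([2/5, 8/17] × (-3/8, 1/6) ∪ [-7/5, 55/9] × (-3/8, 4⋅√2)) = ({-7/5, 55/9} × [-3/8, 4⋅√2]) ∪ ([-7/5, 55/9] × {-3/8, 4⋅√2})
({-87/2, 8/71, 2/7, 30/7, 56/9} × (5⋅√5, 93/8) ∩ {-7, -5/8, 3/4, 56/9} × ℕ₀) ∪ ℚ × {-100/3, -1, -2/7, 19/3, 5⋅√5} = ℚ × {-100/3, -1, -2/7, 19/3, 5⋅√5}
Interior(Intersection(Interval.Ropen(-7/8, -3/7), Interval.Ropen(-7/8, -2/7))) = Interval.open(-7/8, -3/7)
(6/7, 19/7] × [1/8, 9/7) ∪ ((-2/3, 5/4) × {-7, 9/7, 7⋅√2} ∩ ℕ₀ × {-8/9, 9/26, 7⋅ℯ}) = (6/7, 19/7] × [1/8, 9/7)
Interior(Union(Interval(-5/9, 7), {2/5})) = Interval.open(-5/9, 7)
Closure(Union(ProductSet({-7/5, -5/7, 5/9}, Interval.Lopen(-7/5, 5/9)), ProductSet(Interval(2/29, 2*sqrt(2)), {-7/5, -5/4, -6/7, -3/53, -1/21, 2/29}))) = Union(ProductSet({-7/5, -5/7, 5/9}, Interval(-7/5, 5/9)), ProductSet(Interval(2/29, 2*sqrt(2)), {-7/5, -5/4, -6/7, -3/53, -1/21, 2/29}))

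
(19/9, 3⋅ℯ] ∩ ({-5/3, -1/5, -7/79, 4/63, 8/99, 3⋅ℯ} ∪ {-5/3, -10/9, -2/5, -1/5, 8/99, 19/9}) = {3⋅ℯ}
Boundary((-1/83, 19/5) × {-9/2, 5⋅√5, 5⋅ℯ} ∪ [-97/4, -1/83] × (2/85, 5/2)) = ({-97/4, -1/83} × [2/85, 5/2]) ∪ ([-97/4, -1/83] × {2/85, 5/2}) ∪ ([-1/83, 19/5] × {-9/2, 5⋅√5, 5⋅ℯ})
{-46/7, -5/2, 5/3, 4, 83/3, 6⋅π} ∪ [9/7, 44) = {-46/7, -5/2} ∪ [9/7, 44)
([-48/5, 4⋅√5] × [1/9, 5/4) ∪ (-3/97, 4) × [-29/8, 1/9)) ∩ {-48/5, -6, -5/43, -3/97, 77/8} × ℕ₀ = {-48/5, -6, -5/43, -3/97} × {1}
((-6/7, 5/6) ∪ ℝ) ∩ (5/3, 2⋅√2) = (5/3, 2⋅√2)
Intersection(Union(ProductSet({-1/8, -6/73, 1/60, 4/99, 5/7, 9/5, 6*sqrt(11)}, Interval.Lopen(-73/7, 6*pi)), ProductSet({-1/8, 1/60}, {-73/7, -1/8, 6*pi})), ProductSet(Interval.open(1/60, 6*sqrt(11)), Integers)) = ProductSet({4/99, 5/7, 9/5}, Range(-10, 19, 1))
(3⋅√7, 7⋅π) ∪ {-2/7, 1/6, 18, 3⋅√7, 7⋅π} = {-2/7, 1/6} ∪ [3⋅√7, 7⋅π]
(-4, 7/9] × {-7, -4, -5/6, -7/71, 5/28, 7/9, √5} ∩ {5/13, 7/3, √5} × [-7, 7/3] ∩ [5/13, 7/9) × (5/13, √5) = {5/13} × {7/9}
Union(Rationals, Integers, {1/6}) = Rationals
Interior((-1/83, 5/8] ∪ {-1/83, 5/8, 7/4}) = (-1/83, 5/8)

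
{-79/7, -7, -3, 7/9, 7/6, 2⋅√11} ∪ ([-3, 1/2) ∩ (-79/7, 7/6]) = {-79/7, -7, 7/9, 7/6, 2⋅√11} ∪ [-3, 1/2)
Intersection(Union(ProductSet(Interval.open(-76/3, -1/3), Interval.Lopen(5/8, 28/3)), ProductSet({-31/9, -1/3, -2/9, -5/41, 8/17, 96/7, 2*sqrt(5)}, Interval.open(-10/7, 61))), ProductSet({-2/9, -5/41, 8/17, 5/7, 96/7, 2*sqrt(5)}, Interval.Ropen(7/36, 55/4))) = ProductSet({-2/9, -5/41, 8/17, 96/7, 2*sqrt(5)}, Interval.Ropen(7/36, 55/4))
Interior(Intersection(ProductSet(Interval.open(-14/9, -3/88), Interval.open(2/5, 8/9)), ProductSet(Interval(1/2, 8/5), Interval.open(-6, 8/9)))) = EmptySet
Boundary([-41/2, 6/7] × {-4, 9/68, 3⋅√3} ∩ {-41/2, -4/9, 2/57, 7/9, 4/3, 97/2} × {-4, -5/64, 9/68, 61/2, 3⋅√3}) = {-41/2, -4/9, 2/57, 7/9} × {-4, 9/68, 3⋅√3}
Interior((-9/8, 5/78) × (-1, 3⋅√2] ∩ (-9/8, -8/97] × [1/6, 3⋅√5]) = (-9/8, -8/97) × (1/6, 3⋅√2)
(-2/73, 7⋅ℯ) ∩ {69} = ∅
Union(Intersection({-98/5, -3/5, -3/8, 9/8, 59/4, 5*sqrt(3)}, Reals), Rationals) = Union({5*sqrt(3)}, Rationals)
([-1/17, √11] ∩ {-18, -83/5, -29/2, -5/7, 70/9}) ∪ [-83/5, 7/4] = [-83/5, 7/4]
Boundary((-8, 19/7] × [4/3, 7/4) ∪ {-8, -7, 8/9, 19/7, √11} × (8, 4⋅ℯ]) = ({-8, 19/7} × [4/3, 7/4]) ∪ ([-8, 19/7] × {4/3, 7/4}) ∪ ({-8, -7, 8/9, 19/7, √11} × [8, 4⋅ℯ])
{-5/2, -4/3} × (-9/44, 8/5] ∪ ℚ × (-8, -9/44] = (ℚ × (-8, -9/44]) ∪ ({-5/2, -4/3} × (-9/44, 8/5])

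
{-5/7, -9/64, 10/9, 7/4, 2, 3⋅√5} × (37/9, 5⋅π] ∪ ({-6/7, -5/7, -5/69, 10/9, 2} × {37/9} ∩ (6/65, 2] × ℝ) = ({10/9, 2} × {37/9}) ∪ ({-5/7, -9/64, 10/9, 7/4, 2, 3⋅√5} × (37/9, 5⋅π])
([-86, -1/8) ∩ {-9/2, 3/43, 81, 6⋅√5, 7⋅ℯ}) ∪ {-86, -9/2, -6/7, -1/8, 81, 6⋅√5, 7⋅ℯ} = {-86, -9/2, -6/7, -1/8, 81, 6⋅√5, 7⋅ℯ}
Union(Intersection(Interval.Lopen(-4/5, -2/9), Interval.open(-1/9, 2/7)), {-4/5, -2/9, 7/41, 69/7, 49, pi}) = {-4/5, -2/9, 7/41, 69/7, 49, pi}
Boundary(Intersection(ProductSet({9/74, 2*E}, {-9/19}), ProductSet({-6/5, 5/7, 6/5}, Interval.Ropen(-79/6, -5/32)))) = EmptySet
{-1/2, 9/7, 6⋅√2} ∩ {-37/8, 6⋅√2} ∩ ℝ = {6⋅√2}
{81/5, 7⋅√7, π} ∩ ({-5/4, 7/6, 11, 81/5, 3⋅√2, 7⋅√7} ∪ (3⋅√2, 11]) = {81/5, 7⋅√7}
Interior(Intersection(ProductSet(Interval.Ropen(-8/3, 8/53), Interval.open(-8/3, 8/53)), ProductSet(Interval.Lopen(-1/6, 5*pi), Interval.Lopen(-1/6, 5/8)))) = ProductSet(Interval.open(-1/6, 8/53), Interval.open(-1/6, 8/53))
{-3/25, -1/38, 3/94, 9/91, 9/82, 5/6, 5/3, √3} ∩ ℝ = {-3/25, -1/38, 3/94, 9/91, 9/82, 5/6, 5/3, √3}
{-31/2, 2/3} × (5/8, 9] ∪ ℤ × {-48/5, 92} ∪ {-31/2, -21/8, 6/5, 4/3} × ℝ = (ℤ × {-48/5, 92}) ∪ ({-31/2, -21/8, 6/5, 4/3} × ℝ) ∪ ({-31/2, 2/3} × (5/8, 9])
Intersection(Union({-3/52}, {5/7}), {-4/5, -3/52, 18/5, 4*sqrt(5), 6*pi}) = {-3/52}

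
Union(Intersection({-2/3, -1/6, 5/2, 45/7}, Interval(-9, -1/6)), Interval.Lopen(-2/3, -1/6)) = Interval(-2/3, -1/6)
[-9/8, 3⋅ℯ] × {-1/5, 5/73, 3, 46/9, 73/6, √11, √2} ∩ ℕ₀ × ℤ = {0, 1, …, 8} × {3}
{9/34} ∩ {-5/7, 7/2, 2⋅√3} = ∅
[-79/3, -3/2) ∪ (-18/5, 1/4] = [-79/3, 1/4]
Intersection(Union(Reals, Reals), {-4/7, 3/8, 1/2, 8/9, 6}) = {-4/7, 3/8, 1/2, 8/9, 6}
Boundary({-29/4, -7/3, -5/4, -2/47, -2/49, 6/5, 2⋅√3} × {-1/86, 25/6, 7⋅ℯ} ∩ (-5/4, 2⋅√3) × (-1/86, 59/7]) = {-2/47, -2/49, 6/5} × {25/6}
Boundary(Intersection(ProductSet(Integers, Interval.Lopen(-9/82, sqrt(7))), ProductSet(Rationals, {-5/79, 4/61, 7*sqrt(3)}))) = ProductSet(Integers, {-5/79, 4/61})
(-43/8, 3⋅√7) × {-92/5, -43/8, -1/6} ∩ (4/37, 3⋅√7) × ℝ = (4/37, 3⋅√7) × {-92/5, -43/8, -1/6}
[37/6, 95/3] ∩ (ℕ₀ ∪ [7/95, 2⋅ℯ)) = {7, 8, …, 31}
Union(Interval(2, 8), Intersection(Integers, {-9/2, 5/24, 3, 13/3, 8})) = Interval(2, 8)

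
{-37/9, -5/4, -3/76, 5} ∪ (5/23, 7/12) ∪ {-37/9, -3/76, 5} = {-37/9, -5/4, -3/76, 5} ∪ (5/23, 7/12)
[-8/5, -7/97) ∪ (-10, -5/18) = (-10, -7/97)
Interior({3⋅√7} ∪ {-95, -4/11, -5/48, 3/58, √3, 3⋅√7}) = ∅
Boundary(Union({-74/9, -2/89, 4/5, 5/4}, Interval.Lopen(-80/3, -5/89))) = {-80/3, -5/89, -2/89, 4/5, 5/4}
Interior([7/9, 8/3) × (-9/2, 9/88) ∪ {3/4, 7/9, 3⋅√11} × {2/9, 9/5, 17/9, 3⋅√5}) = (7/9, 8/3) × (-9/2, 9/88)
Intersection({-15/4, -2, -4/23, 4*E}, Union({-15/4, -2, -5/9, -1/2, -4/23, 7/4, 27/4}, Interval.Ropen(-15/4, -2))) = {-15/4, -2, -4/23}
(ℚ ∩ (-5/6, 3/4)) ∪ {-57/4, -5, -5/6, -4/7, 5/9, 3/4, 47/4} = {-57/4, -5, -5/6, 3/4, 47/4} ∪ (ℚ ∩ (-5/6, 3/4))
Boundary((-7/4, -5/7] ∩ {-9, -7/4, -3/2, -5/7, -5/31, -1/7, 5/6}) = {-3/2, -5/7}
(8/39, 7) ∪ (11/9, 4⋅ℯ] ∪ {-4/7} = {-4/7} ∪ (8/39, 4⋅ℯ]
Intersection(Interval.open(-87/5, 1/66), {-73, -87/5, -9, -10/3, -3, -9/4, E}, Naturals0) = EmptySet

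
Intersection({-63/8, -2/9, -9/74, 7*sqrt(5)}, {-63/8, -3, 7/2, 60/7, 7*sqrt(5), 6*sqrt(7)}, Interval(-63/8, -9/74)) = {-63/8}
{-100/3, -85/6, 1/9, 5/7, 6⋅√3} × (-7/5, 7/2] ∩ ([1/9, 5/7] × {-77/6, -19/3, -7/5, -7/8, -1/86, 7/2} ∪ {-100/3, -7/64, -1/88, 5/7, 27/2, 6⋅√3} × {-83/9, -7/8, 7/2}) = ({1/9, 5/7} × {-7/8, -1/86, 7/2}) ∪ ({-100/3, 5/7, 6⋅√3} × {-7/8, 7/2})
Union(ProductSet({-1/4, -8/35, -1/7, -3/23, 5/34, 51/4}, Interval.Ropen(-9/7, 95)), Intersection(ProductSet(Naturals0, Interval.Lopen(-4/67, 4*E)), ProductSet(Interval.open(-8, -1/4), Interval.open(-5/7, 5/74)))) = ProductSet({-1/4, -8/35, -1/7, -3/23, 5/34, 51/4}, Interval.Ropen(-9/7, 95))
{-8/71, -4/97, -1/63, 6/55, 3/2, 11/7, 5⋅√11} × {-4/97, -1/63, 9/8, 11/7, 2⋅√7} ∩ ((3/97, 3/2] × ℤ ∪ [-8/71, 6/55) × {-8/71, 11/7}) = {-8/71, -4/97, -1/63} × {11/7}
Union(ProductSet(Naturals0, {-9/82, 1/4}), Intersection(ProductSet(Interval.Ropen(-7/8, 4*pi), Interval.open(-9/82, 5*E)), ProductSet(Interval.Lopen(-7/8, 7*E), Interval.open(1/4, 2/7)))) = Union(ProductSet(Interval.open(-7/8, 4*pi), Interval.open(1/4, 2/7)), ProductSet(Naturals0, {-9/82, 1/4}))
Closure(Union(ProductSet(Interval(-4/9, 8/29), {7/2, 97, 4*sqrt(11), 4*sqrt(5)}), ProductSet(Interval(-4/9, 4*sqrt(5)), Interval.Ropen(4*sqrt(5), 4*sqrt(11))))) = Union(ProductSet(Interval(-4/9, 8/29), {7/2, 97, 4*sqrt(11), 4*sqrt(5)}), ProductSet(Interval(-4/9, 4*sqrt(5)), Interval(4*sqrt(5), 4*sqrt(11))))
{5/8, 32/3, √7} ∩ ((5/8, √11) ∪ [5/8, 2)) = {5/8, √7}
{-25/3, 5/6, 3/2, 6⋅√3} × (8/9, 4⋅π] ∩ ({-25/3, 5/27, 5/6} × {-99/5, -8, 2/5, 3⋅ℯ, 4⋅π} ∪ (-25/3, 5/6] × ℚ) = ({-25/3, 5/6} × {3⋅ℯ, 4⋅π}) ∪ ({5/6} × (ℚ ∩ (8/9, 4⋅π]))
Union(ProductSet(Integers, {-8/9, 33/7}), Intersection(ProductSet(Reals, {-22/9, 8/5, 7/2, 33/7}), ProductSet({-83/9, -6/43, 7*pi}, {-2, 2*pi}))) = ProductSet(Integers, {-8/9, 33/7})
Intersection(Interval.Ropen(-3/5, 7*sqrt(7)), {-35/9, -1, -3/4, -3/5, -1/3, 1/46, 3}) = {-3/5, -1/3, 1/46, 3}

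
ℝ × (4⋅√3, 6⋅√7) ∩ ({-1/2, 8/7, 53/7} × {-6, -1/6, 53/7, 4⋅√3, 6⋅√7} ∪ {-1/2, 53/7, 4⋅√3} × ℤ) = ({-1/2, 8/7, 53/7} × {53/7}) ∪ ({-1/2, 53/7, 4⋅√3} × {7, 8, …, 15})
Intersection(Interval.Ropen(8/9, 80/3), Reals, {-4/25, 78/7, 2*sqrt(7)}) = {78/7, 2*sqrt(7)}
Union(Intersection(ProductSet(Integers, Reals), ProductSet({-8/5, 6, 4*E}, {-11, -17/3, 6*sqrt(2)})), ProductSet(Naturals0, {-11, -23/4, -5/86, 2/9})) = Union(ProductSet({6}, {-11, -17/3, 6*sqrt(2)}), ProductSet(Naturals0, {-11, -23/4, -5/86, 2/9}))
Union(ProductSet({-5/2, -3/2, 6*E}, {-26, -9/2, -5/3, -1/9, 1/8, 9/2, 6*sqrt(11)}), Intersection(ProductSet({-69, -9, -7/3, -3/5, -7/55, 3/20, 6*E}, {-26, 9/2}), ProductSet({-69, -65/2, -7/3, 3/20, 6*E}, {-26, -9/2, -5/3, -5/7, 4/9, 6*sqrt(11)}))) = Union(ProductSet({-5/2, -3/2, 6*E}, {-26, -9/2, -5/3, -1/9, 1/8, 9/2, 6*sqrt(11)}), ProductSet({-69, -7/3, 3/20, 6*E}, {-26}))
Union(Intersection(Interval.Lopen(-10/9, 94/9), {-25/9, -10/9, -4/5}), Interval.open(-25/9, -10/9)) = Union({-4/5}, Interval.open(-25/9, -10/9))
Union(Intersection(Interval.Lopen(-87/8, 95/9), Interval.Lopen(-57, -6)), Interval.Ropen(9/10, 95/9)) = Union(Interval.Lopen(-87/8, -6), Interval.Ropen(9/10, 95/9))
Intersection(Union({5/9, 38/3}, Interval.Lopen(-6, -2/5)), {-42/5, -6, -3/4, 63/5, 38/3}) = {-3/4, 38/3}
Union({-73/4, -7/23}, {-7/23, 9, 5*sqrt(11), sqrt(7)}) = {-73/4, -7/23, 9, 5*sqrt(11), sqrt(7)}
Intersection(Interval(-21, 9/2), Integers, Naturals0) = Range(0, 5, 1)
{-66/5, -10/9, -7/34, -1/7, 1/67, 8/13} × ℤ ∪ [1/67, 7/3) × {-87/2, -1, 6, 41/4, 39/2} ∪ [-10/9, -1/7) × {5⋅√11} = ({-66/5, -10/9, -7/34, -1/7, 1/67, 8/13} × ℤ) ∪ ([-10/9, -1/7) × {5⋅√11}) ∪ ([1/67, 7/3) × {-87/2, -1, 6, 41/4, 39/2})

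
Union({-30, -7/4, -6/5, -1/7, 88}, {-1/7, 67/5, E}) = {-30, -7/4, -6/5, -1/7, 67/5, 88, E}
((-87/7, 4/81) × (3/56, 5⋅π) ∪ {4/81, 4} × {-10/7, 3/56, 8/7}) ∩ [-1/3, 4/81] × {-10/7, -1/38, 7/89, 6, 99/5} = ({4/81} × {-10/7}) ∪ ([-1/3, 4/81) × {7/89, 6})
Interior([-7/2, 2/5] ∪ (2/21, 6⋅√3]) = (-7/2, 6⋅√3)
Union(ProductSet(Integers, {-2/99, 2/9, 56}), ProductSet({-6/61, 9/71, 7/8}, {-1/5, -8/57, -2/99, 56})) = Union(ProductSet({-6/61, 9/71, 7/8}, {-1/5, -8/57, -2/99, 56}), ProductSet(Integers, {-2/99, 2/9, 56}))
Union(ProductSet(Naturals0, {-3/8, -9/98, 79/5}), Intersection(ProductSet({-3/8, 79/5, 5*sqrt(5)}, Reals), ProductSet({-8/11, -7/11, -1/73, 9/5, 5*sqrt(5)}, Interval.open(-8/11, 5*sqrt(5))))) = Union(ProductSet({5*sqrt(5)}, Interval.open(-8/11, 5*sqrt(5))), ProductSet(Naturals0, {-3/8, -9/98, 79/5}))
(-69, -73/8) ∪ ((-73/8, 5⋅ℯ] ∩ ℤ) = (-69, -73/8) ∪ {-9, -8, …, 13}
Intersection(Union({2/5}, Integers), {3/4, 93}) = {93}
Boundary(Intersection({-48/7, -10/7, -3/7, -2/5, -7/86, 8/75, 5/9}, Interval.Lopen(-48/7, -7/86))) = {-10/7, -3/7, -2/5, -7/86}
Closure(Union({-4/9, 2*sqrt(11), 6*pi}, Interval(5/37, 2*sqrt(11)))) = Union({-4/9, 6*pi}, Interval(5/37, 2*sqrt(11)))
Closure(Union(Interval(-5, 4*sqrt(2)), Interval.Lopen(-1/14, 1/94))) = Interval(-5, 4*sqrt(2))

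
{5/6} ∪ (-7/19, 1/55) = (-7/19, 1/55) ∪ {5/6}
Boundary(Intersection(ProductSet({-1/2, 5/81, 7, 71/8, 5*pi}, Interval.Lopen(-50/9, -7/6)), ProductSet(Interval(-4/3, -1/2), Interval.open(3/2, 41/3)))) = EmptySet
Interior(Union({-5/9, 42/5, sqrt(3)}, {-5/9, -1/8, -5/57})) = EmptySet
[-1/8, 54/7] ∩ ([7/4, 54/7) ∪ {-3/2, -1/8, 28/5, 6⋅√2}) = {-1/8} ∪ [7/4, 54/7)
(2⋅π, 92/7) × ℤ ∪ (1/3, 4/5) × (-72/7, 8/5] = ((2⋅π, 92/7) × ℤ) ∪ ((1/3, 4/5) × (-72/7, 8/5])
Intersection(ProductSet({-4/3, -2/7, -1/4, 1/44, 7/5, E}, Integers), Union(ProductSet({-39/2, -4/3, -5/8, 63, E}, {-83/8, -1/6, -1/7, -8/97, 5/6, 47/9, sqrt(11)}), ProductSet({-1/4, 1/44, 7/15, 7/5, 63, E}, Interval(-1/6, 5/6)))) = ProductSet({-1/4, 1/44, 7/5, E}, Range(0, 1, 1))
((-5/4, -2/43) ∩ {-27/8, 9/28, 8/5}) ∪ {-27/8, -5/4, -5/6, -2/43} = {-27/8, -5/4, -5/6, -2/43}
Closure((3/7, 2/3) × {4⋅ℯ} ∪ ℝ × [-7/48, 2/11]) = (ℝ × [-7/48, 2/11]) ∪ ([3/7, 2/3] × {4⋅ℯ})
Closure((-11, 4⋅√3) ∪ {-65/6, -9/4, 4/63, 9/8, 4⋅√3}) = [-11, 4⋅√3]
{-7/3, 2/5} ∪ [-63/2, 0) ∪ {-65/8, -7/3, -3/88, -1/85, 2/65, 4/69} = [-63/2, 0) ∪ {2/65, 4/69, 2/5}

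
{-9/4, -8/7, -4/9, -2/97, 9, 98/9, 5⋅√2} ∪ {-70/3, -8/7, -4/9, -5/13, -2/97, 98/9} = {-70/3, -9/4, -8/7, -4/9, -5/13, -2/97, 9, 98/9, 5⋅√2}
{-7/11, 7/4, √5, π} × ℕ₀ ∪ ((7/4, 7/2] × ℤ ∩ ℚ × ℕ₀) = ({-7/11, 7/4, √5, π} ∪ (ℚ ∩ (7/4, 7/2])) × ℕ₀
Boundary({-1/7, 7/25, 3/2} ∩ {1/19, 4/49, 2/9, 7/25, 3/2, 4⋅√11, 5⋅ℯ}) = {7/25, 3/2}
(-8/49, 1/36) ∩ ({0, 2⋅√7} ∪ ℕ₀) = {0}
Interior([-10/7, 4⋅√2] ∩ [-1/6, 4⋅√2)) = (-1/6, 4⋅√2)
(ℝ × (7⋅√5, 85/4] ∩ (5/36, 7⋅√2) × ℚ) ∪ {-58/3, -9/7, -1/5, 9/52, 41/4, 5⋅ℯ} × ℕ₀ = ({-58/3, -9/7, -1/5, 9/52, 41/4, 5⋅ℯ} × ℕ₀) ∪ ((5/36, 7⋅√2) × (ℚ ∩ (7⋅√5, 85/4]))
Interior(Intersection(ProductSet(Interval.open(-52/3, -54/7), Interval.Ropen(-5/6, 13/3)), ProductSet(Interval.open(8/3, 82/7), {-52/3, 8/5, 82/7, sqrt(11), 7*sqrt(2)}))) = EmptySet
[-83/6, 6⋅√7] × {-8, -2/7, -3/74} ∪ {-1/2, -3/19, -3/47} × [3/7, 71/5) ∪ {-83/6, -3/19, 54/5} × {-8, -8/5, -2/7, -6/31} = ({-83/6, -3/19, 54/5} × {-8, -8/5, -2/7, -6/31}) ∪ ({-1/2, -3/19, -3/47} × [3/7, 71/5)) ∪ ([-83/6, 6⋅√7] × {-8, -2/7, -3/74})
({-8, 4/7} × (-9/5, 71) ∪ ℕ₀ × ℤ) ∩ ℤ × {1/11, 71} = (ℕ₀ × {71}) ∪ ({-8} × {1/11})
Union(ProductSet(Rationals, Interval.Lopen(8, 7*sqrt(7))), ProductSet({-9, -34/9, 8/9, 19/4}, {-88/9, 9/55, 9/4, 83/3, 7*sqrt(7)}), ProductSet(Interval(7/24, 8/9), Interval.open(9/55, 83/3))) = Union(ProductSet({-9, -34/9, 8/9, 19/4}, {-88/9, 9/55, 9/4, 83/3, 7*sqrt(7)}), ProductSet(Interval(7/24, 8/9), Interval.open(9/55, 83/3)), ProductSet(Rationals, Interval.Lopen(8, 7*sqrt(7))))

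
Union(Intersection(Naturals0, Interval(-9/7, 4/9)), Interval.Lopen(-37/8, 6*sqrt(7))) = Union(Interval.Lopen(-37/8, 6*sqrt(7)), Range(0, 1, 1))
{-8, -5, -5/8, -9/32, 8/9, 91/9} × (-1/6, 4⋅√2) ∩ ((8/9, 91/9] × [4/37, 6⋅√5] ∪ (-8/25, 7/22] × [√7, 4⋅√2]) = ({91/9} × [4/37, 4⋅√2)) ∪ ({-9/32} × [√7, 4⋅√2))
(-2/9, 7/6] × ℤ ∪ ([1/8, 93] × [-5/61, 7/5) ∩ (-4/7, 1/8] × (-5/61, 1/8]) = ((-2/9, 7/6] × ℤ) ∪ ({1/8} × (-5/61, 1/8])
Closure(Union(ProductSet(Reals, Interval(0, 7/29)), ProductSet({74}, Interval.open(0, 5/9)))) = Union(ProductSet({74}, Interval(0, 5/9)), ProductSet(Reals, Interval(0, 7/29)))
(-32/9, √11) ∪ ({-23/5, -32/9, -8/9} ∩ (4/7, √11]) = (-32/9, √11)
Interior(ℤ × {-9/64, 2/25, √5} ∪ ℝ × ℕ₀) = ∅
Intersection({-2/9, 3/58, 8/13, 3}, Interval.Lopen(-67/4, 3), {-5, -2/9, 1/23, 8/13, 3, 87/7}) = {-2/9, 8/13, 3}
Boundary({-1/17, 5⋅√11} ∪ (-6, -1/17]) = {-6, -1/17, 5⋅√11}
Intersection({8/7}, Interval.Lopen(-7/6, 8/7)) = {8/7}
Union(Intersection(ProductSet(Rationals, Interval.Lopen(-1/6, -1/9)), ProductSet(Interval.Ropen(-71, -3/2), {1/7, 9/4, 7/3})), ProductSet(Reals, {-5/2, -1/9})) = ProductSet(Reals, {-5/2, -1/9})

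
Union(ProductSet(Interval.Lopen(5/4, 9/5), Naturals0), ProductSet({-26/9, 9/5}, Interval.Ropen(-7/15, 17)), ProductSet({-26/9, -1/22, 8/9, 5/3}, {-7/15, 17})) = Union(ProductSet({-26/9, 9/5}, Interval.Ropen(-7/15, 17)), ProductSet({-26/9, -1/22, 8/9, 5/3}, {-7/15, 17}), ProductSet(Interval.Lopen(5/4, 9/5), Naturals0))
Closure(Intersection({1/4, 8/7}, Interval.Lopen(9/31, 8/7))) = {8/7}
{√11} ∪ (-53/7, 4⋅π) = (-53/7, 4⋅π)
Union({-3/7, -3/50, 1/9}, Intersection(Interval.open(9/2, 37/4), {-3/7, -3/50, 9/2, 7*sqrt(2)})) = {-3/7, -3/50, 1/9}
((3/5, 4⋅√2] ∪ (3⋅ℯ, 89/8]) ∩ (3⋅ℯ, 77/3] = (3⋅ℯ, 89/8]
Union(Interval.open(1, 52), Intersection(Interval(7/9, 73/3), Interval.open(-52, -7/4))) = Interval.open(1, 52)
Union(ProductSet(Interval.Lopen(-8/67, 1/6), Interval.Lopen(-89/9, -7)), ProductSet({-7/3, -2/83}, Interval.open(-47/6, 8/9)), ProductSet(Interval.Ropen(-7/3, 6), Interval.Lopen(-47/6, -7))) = Union(ProductSet({-7/3, -2/83}, Interval.open(-47/6, 8/9)), ProductSet(Interval.Ropen(-7/3, 6), Interval.Lopen(-47/6, -7)), ProductSet(Interval.Lopen(-8/67, 1/6), Interval.Lopen(-89/9, -7)))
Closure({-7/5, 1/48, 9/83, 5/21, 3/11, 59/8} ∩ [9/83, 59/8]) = {9/83, 5/21, 3/11, 59/8}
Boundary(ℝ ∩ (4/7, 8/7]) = {4/7, 8/7}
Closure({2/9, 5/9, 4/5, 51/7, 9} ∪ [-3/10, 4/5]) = [-3/10, 4/5] ∪ {51/7, 9}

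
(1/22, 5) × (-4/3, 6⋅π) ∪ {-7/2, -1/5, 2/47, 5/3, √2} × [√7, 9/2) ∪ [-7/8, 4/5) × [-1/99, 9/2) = ([-7/8, 4/5) × [-1/99, 9/2)) ∪ ((1/22, 5) × (-4/3, 6⋅π)) ∪ ({-7/2, -1/5, 2/47, 5/3, √2} × [√7, 9/2))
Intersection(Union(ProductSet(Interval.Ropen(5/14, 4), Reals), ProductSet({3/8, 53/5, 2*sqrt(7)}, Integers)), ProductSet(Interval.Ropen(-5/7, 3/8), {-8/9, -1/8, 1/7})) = ProductSet(Interval.Ropen(5/14, 3/8), {-8/9, -1/8, 1/7})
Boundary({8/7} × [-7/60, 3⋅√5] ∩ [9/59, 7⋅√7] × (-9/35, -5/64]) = {8/7} × [-7/60, -5/64]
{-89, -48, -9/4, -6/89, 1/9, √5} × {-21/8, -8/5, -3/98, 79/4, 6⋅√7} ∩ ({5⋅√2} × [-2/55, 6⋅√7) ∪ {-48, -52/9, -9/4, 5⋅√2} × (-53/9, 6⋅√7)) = {-48, -9/4} × {-21/8, -8/5, -3/98}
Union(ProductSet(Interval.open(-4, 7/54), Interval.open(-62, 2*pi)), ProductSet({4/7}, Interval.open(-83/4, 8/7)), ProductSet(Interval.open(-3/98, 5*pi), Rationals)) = Union(ProductSet({4/7}, Interval.open(-83/4, 8/7)), ProductSet(Interval.open(-4, 7/54), Interval.open(-62, 2*pi)), ProductSet(Interval.open(-3/98, 5*pi), Rationals))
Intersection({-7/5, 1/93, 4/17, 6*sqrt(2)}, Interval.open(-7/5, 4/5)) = {1/93, 4/17}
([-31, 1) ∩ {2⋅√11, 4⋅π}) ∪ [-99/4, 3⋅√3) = [-99/4, 3⋅√3)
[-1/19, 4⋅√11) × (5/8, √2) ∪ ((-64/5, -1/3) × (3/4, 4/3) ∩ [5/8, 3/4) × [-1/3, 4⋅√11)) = [-1/19, 4⋅√11) × (5/8, √2)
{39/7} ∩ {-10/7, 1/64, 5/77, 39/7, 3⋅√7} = {39/7}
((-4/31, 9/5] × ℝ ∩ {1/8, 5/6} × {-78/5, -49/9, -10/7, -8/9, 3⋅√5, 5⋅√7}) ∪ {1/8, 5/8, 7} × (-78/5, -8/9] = ({1/8, 5/8, 7} × (-78/5, -8/9]) ∪ ({1/8, 5/6} × {-78/5, -49/9, -10/7, -8/9, 3⋅√5, 5⋅√7})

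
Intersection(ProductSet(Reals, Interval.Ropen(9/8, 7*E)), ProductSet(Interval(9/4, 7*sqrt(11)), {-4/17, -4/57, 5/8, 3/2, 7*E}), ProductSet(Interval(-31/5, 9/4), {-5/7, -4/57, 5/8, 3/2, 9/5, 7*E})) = ProductSet({9/4}, {3/2})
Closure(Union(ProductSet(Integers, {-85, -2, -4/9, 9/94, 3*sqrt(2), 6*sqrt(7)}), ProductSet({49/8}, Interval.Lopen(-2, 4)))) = Union(ProductSet({49/8}, Interval(-2, 4)), ProductSet(Integers, {-85, -2, -4/9, 9/94, 3*sqrt(2), 6*sqrt(7)}))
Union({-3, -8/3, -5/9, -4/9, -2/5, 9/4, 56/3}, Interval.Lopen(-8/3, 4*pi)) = Union({-3, 56/3}, Interval(-8/3, 4*pi))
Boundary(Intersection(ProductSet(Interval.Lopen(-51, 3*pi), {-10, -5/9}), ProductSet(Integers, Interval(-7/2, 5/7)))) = ProductSet(Range(-50, 10, 1), {-5/9})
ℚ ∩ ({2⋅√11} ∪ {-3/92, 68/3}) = {-3/92, 68/3}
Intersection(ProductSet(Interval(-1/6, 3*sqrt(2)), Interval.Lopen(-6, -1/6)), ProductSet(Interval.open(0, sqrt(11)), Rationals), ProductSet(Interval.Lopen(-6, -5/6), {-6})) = EmptySet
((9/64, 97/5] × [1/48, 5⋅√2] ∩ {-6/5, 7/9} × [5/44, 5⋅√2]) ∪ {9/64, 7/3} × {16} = ({9/64, 7/3} × {16}) ∪ ({7/9} × [5/44, 5⋅√2])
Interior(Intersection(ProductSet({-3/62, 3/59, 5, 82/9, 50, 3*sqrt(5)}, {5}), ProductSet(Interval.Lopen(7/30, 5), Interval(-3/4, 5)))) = EmptySet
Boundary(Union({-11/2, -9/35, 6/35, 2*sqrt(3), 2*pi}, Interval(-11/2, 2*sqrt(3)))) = {-11/2, 2*sqrt(3), 2*pi}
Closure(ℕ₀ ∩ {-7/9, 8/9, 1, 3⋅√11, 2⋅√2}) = {1}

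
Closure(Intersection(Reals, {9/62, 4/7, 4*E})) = {9/62, 4/7, 4*E}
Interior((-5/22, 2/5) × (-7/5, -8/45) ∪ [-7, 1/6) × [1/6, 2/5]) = ((-7, 1/6) × (1/6, 2/5)) ∪ ((-5/22, 2/5) × (-7/5, -8/45))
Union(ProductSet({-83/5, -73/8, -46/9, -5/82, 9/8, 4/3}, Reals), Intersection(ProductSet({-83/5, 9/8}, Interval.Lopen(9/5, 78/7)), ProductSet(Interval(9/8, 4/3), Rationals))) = ProductSet({-83/5, -73/8, -46/9, -5/82, 9/8, 4/3}, Reals)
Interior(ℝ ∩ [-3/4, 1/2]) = (-3/4, 1/2)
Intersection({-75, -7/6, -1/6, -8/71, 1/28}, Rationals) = {-75, -7/6, -1/6, -8/71, 1/28}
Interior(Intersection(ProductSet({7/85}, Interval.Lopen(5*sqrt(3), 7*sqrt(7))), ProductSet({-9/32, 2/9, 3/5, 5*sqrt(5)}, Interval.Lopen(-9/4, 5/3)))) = EmptySet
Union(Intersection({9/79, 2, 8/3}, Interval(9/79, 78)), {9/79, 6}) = {9/79, 2, 8/3, 6}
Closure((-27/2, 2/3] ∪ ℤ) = ℤ ∪ [-27/2, 2/3]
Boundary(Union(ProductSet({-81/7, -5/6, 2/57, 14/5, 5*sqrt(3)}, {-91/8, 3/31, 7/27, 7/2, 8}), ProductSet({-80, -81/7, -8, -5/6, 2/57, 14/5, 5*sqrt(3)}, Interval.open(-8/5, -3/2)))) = Union(ProductSet({-81/7, -5/6, 2/57, 14/5, 5*sqrt(3)}, {-91/8, 3/31, 7/27, 7/2, 8}), ProductSet({-80, -81/7, -8, -5/6, 2/57, 14/5, 5*sqrt(3)}, Interval(-8/5, -3/2)))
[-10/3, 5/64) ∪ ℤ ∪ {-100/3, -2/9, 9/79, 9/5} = ℤ ∪ {-100/3, 9/79, 9/5} ∪ [-10/3, 5/64)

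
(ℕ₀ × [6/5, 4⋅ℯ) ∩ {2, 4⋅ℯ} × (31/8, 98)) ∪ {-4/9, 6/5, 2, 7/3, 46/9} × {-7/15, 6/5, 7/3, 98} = ({2} × (31/8, 4⋅ℯ)) ∪ ({-4/9, 6/5, 2, 7/3, 46/9} × {-7/15, 6/5, 7/3, 98})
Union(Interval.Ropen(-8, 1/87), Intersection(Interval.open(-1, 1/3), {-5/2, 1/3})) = Interval.Ropen(-8, 1/87)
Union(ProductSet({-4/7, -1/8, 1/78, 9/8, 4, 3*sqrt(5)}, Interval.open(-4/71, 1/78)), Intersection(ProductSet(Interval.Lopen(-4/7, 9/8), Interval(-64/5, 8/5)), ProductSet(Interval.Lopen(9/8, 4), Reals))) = ProductSet({-4/7, -1/8, 1/78, 9/8, 4, 3*sqrt(5)}, Interval.open(-4/71, 1/78))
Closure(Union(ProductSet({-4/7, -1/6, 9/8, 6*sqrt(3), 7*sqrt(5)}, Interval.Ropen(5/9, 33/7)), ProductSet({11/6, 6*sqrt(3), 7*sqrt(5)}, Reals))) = Union(ProductSet({11/6, 6*sqrt(3), 7*sqrt(5)}, Reals), ProductSet({-4/7, -1/6, 9/8, 6*sqrt(3), 7*sqrt(5)}, Interval(5/9, 33/7)))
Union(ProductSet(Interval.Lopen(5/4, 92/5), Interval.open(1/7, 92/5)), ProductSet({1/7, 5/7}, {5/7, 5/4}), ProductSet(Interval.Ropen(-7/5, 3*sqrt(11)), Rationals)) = Union(ProductSet(Interval.Ropen(-7/5, 3*sqrt(11)), Rationals), ProductSet(Interval.Lopen(5/4, 92/5), Interval.open(1/7, 92/5)))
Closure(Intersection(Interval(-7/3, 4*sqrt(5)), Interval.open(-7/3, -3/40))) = Interval(-7/3, -3/40)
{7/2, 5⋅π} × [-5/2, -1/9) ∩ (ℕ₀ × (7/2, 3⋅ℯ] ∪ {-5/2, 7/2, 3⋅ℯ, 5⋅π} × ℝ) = {7/2, 5⋅π} × [-5/2, -1/9)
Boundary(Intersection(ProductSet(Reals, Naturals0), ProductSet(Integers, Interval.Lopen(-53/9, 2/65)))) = ProductSet(Integers, Range(0, 1, 1))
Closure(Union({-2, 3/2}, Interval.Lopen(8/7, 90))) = Union({-2}, Interval(8/7, 90))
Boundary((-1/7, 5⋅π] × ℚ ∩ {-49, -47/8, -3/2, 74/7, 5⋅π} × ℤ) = {74/7, 5⋅π} × ℤ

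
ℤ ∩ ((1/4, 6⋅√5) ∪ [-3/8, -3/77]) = {1, 2, …, 13}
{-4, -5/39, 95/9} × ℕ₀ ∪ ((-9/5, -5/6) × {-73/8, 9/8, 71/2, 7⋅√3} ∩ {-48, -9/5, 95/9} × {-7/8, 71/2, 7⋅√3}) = {-4, -5/39, 95/9} × ℕ₀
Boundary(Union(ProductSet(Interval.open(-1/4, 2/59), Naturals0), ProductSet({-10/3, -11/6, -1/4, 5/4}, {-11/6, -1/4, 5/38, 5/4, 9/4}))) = Union(ProductSet({-10/3, -11/6, -1/4, 5/4}, {-11/6, -1/4, 5/38, 5/4, 9/4}), ProductSet(Interval(-1/4, 2/59), Naturals0))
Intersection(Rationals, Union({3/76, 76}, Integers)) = Union({3/76}, Integers)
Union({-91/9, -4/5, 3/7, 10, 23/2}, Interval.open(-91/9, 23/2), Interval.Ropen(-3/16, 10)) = Interval(-91/9, 23/2)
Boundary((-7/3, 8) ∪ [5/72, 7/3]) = {-7/3, 8}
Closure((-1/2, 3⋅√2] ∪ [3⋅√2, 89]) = [-1/2, 89]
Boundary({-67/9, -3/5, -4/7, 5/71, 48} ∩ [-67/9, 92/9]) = {-67/9, -3/5, -4/7, 5/71}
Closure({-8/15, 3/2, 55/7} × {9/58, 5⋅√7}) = {-8/15, 3/2, 55/7} × {9/58, 5⋅√7}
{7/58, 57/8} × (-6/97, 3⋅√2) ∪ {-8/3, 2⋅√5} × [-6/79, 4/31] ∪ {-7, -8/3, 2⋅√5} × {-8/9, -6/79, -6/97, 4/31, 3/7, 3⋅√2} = ({-8/3, 2⋅√5} × [-6/79, 4/31]) ∪ ({7/58, 57/8} × (-6/97, 3⋅√2)) ∪ ({-7, -8/3, 2⋅√5} × {-8/9, -6/79, -6/97, 4/31, 3/7, 3⋅√2})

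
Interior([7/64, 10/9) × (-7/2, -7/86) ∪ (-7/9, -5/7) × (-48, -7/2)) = ((-7/9, -5/7) × (-48, -7/2)) ∪ ((7/64, 10/9) × (-7/2, -7/86))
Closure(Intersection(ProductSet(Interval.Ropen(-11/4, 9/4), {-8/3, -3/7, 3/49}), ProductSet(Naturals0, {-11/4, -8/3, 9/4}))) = ProductSet(Range(0, 3, 1), {-8/3})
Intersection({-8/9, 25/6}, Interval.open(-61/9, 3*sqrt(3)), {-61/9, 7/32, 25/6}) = {25/6}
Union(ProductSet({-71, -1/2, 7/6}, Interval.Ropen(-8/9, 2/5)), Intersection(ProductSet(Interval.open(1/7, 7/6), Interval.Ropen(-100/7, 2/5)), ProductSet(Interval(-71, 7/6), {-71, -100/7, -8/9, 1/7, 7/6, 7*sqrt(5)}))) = Union(ProductSet({-71, -1/2, 7/6}, Interval.Ropen(-8/9, 2/5)), ProductSet(Interval.open(1/7, 7/6), {-100/7, -8/9, 1/7}))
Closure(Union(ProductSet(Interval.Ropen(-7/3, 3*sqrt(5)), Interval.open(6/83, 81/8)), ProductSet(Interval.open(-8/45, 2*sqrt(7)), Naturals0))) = Union(ProductSet({-7/3, 3*sqrt(5)}, Interval(6/83, 81/8)), ProductSet(Interval(-7/3, 3*sqrt(5)), {6/83, 81/8}), ProductSet(Interval.Ropen(-7/3, 3*sqrt(5)), Interval.open(6/83, 81/8)), ProductSet(Interval(-8/45, 2*sqrt(7)), Complement(Naturals0, Interval.open(6/83, 81/8))), ProductSet(Interval.open(-8/45, 2*sqrt(7)), Naturals0))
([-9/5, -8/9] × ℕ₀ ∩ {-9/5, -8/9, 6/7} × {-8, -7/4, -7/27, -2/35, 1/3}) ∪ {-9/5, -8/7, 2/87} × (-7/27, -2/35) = {-9/5, -8/7, 2/87} × (-7/27, -2/35)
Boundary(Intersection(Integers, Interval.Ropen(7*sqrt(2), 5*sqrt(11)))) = Range(10, 17, 1)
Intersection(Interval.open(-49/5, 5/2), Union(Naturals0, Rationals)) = Intersection(Interval.open(-49/5, 5/2), Rationals)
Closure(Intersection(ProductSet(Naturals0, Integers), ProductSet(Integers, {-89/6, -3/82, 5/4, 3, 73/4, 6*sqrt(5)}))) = ProductSet(Naturals0, {3})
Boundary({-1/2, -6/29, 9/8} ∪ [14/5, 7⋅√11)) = {-1/2, -6/29, 9/8, 14/5, 7⋅√11}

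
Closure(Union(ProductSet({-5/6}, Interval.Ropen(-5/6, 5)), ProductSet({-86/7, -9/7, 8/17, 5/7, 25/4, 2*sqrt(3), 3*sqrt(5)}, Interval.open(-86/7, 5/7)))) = Union(ProductSet({-5/6}, Interval(-5/6, 5)), ProductSet({-86/7, -9/7, 8/17, 5/7, 25/4, 2*sqrt(3), 3*sqrt(5)}, Interval(-86/7, 5/7)))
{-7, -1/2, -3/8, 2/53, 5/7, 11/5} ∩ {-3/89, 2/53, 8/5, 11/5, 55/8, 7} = {2/53, 11/5}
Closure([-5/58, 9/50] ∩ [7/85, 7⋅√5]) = [7/85, 9/50]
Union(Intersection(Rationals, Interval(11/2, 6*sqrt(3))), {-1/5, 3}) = Union({-1/5, 3}, Intersection(Interval(11/2, 6*sqrt(3)), Rationals))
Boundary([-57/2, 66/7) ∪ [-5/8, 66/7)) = {-57/2, 66/7}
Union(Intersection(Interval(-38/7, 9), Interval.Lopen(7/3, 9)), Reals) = Interval(-oo, oo)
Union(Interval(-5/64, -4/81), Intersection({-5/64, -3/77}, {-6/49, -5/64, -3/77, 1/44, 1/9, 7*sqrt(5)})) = Union({-3/77}, Interval(-5/64, -4/81))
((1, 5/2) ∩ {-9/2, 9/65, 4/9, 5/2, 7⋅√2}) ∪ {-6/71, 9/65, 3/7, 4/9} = {-6/71, 9/65, 3/7, 4/9}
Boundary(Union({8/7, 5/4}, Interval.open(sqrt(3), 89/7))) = {8/7, 5/4, 89/7, sqrt(3)}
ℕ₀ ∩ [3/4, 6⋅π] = {1, 2, …, 18}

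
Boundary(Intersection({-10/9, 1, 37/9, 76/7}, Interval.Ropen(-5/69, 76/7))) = {1, 37/9}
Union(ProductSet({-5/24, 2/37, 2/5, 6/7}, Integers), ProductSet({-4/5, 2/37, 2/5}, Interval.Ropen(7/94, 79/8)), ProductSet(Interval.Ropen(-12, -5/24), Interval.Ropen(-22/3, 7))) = Union(ProductSet({-4/5, 2/37, 2/5}, Interval.Ropen(7/94, 79/8)), ProductSet({-5/24, 2/37, 2/5, 6/7}, Integers), ProductSet(Interval.Ropen(-12, -5/24), Interval.Ropen(-22/3, 7)))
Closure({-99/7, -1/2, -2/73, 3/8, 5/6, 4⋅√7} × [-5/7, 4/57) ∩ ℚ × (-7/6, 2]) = {-99/7, -1/2, -2/73, 3/8, 5/6} × [-5/7, 4/57]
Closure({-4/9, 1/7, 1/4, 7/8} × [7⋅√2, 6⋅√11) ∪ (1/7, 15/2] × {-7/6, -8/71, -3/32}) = ([1/7, 15/2] × {-7/6, -8/71, -3/32}) ∪ ({-4/9, 1/7, 1/4, 7/8} × [7⋅√2, 6⋅√11])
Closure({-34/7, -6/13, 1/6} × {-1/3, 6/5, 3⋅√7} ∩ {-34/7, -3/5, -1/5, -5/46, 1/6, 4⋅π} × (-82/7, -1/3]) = {-34/7, 1/6} × {-1/3}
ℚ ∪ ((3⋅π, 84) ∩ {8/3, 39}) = ℚ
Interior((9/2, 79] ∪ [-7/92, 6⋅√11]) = (-7/92, 79)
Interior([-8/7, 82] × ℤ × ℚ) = ∅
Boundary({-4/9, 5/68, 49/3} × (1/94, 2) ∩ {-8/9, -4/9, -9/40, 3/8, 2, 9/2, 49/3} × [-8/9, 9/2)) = {-4/9, 49/3} × [1/94, 2]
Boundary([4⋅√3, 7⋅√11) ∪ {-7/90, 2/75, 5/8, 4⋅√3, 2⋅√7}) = {-7/90, 2/75, 5/8, 7⋅√11, 4⋅√3, 2⋅√7}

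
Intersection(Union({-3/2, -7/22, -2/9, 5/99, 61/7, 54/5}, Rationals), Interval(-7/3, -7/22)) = Intersection(Interval(-7/3, -7/22), Rationals)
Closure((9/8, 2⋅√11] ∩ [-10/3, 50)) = [9/8, 2⋅√11]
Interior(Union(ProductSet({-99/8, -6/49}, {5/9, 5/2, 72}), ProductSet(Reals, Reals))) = ProductSet(Reals, Reals)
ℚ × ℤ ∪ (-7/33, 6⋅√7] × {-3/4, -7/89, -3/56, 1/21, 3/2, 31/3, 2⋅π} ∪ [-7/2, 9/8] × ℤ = ((ℚ ∪ [-7/2, 9/8]) × ℤ) ∪ ((-7/33, 6⋅√7] × {-3/4, -7/89, -3/56, 1/21, 3/2, 31/3, 2⋅π})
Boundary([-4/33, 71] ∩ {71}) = {71}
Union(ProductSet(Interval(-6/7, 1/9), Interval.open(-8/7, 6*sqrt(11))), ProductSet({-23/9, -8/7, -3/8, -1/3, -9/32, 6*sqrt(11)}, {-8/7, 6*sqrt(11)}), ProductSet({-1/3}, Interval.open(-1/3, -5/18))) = Union(ProductSet({-23/9, -8/7, -3/8, -1/3, -9/32, 6*sqrt(11)}, {-8/7, 6*sqrt(11)}), ProductSet(Interval(-6/7, 1/9), Interval.open(-8/7, 6*sqrt(11))))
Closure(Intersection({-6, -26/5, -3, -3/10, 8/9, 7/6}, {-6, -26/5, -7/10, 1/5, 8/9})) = {-6, -26/5, 8/9}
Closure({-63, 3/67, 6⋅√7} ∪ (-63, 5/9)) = [-63, 5/9] ∪ {6⋅√7}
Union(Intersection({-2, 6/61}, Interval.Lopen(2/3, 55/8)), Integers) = Integers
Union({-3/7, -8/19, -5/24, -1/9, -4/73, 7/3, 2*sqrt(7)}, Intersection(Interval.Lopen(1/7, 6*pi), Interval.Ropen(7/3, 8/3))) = Union({-3/7, -8/19, -5/24, -1/9, -4/73, 2*sqrt(7)}, Interval.Ropen(7/3, 8/3))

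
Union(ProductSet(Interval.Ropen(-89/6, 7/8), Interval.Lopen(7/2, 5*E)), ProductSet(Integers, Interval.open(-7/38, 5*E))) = Union(ProductSet(Integers, Interval.open(-7/38, 5*E)), ProductSet(Interval.Ropen(-89/6, 7/8), Interval.Lopen(7/2, 5*E)))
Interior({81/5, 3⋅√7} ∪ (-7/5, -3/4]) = (-7/5, -3/4)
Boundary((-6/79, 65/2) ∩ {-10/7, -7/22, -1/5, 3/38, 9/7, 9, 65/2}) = {3/38, 9/7, 9}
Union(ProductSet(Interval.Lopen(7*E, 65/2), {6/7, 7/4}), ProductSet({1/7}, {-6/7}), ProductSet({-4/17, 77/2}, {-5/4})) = Union(ProductSet({1/7}, {-6/7}), ProductSet({-4/17, 77/2}, {-5/4}), ProductSet(Interval.Lopen(7*E, 65/2), {6/7, 7/4}))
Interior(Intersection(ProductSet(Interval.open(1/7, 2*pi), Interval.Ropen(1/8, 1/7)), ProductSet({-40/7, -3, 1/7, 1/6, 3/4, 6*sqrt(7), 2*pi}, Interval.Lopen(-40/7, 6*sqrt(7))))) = EmptySet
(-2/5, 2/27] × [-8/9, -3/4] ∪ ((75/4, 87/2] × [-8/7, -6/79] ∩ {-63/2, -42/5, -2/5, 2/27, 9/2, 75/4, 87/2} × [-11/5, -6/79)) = ({87/2} × [-8/7, -6/79)) ∪ ((-2/5, 2/27] × [-8/9, -3/4])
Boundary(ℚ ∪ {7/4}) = ℝ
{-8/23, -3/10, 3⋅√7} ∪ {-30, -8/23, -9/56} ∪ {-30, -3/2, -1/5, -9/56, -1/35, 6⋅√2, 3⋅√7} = {-30, -3/2, -8/23, -3/10, -1/5, -9/56, -1/35, 6⋅√2, 3⋅√7}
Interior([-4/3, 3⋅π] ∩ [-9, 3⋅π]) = (-4/3, 3⋅π)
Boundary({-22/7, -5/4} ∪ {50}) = {-22/7, -5/4, 50}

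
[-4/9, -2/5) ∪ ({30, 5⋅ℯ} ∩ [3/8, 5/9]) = [-4/9, -2/5)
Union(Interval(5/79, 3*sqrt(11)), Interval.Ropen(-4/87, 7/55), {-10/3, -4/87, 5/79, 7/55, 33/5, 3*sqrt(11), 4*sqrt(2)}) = Union({-10/3}, Interval(-4/87, 3*sqrt(11)))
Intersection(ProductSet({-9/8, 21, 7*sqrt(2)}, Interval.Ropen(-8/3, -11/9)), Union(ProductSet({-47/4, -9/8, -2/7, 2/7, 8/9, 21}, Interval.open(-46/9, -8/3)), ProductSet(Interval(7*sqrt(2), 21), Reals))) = ProductSet({21, 7*sqrt(2)}, Interval.Ropen(-8/3, -11/9))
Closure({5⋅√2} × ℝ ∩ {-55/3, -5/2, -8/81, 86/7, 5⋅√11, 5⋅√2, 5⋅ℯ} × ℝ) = {5⋅√2} × ℝ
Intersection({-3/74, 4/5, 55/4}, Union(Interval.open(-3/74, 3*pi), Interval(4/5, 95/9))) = {4/5}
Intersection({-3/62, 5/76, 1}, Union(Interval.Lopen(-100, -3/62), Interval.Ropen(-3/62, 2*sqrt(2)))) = {-3/62, 5/76, 1}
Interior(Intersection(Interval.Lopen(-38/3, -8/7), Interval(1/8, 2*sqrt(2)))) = EmptySet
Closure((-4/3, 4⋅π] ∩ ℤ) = {-1, 0, …, 12}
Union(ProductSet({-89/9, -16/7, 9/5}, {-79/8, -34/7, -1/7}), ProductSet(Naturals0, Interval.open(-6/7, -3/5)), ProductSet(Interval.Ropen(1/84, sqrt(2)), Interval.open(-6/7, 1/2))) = Union(ProductSet({-89/9, -16/7, 9/5}, {-79/8, -34/7, -1/7}), ProductSet(Interval.Ropen(1/84, sqrt(2)), Interval.open(-6/7, 1/2)), ProductSet(Naturals0, Interval.open(-6/7, -3/5)))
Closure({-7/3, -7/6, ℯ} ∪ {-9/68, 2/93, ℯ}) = {-7/3, -7/6, -9/68, 2/93, ℯ}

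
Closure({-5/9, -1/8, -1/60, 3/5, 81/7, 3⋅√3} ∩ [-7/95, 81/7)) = {-1/60, 3/5, 3⋅√3}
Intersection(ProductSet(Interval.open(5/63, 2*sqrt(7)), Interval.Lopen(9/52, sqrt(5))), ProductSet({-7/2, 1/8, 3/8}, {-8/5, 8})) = EmptySet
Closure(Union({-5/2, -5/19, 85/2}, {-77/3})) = {-77/3, -5/2, -5/19, 85/2}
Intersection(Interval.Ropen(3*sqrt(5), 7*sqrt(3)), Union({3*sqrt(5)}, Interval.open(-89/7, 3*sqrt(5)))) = {3*sqrt(5)}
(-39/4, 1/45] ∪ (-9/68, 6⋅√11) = (-39/4, 6⋅√11)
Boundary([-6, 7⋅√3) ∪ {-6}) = {-6, 7⋅√3}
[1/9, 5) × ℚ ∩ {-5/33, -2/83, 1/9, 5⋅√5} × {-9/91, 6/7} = {1/9} × {-9/91, 6/7}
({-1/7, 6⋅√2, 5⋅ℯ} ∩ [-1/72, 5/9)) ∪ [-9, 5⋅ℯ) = [-9, 5⋅ℯ)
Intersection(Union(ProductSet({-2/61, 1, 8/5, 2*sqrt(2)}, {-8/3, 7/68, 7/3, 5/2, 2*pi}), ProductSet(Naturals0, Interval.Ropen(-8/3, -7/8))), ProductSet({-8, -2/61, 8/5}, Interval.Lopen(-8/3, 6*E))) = ProductSet({-2/61, 8/5}, {7/68, 7/3, 5/2, 2*pi})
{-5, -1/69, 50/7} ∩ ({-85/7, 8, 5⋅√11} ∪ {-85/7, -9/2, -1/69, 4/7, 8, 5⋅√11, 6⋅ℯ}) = {-1/69}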